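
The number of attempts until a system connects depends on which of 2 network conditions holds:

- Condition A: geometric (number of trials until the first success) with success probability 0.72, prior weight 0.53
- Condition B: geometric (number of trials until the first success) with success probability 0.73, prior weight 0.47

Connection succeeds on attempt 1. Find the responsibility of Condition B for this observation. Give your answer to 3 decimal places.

0.473

Posterior ∝ prior × likelihood, so P(k | x) ∝ w_k f_k(x); normalise over all components.
Evaluate each component's likelihood at the observed value:
  f_A = 0.72
  f_B = 0.73
Multiply by the mixture weights:
  w_A·f_A = 0.53 × 0.72 = 0.3816
  w_B·f_B = 0.47 × 0.73 = 0.3431
Sum: 0.3816 + 0.3431 = 0.7247
Responsibility of Condition B: 0.3431 / 0.7247 ≈ 0.473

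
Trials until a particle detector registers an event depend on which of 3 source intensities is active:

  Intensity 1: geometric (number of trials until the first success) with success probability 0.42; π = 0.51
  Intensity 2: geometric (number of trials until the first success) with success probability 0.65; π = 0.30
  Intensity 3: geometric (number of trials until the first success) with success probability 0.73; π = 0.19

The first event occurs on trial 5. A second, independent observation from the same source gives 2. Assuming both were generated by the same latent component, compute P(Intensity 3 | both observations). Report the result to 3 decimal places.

0.022

By Bayes' theorem, P(k | x) = π_k f_k(x) / Σ_j π_j f_j(x).
Since both observations come from the same component, the likelihood for component k is f_k(x₁)·f_k(x₂).
  p_1 = [0.42·(1−0.42)^4 = 0.42·0.113165 = 0.0475293] × [0.2436] = 0.0115781
  p_2 = [0.65·(1−0.65)^4 = 0.65·0.0150062 = 0.00975406] × [0.2275] = 0.00221905
  p_3 = [0.73·(1−0.73)^4 = 0.73·0.00531441 = 0.00387952] × [0.1971] = 0.000764653
Multiply by the mixture weights:
  π_1·p_1 = 0.51 × 0.0115781 = 0.00590485
  π_2·p_2 = 0.30 × 0.00221905 = 0.000665715
  π_3·p_3 = 0.19 × 0.000764653 = 0.000145284
Evidence: 0.00590485 + 0.000665715 + 0.000145284 = 0.00671585
Responsibility of Intensity 3: 0.000145284 / 0.00671585 ≈ 0.022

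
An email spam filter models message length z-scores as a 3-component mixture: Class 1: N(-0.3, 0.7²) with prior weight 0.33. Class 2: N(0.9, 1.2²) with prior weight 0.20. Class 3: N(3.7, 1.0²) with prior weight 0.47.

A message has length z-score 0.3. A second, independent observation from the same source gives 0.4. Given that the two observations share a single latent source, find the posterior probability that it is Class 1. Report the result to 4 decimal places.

0.7157

By Bayes' theorem, P(k | x) = w_k f_k(x) / Σ_j w_j f_j(x).
Since both observations come from the same component, the likelihood for component k is f_k(x₁)·f_k(x₂).
  L_1 = [0.394707] × [0.345672] = 0.136439
  L_2 = [0.293388] × [0.30481] = 0.0894276
  L_3 = [0.00123222] × [0.00172257] = 2.12258e-06
Unnormalised posteriors:
  w_1·L_1 = 0.33 × 0.136439 = 0.045025
  w_2·L_2 = 0.20 × 0.0894276 = 0.0178855
  w_3·L_3 = 0.47 × 2.12258e-06 = 9.97614e-07
Evidence: 0.045025 + 0.0178855 + 9.97614e-07 = 0.0629115
P(Class 1 | x) ≈ 0.7157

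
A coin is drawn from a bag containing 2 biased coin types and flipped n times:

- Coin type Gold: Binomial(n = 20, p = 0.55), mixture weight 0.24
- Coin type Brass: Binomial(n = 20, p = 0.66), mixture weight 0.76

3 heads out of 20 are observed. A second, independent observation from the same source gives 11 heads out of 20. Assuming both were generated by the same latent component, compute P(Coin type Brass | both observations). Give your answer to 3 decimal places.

The responsibility of component k is P(Z=k) f_k(x) divided by Σ_j P(Z=j) f_j(x).
Since both observations come from the same component, the likelihood for component k is f_k(x₁)·f_k(x₂).
  f_Gold = [0.000241327] × [0.177055] = 4.27281e-05
  f_Brass = [3.55368e-06] × [0.10556] = 3.75126e-07
Weight by the priors:
  P(Z=Gold)·f_Gold = 0.24 × 4.27281e-05 = 1.02547e-05
  P(Z=Brass)·f_Brass = 0.76 × 3.75126e-07 = 2.85096e-07
Sum: 1.02547e-05 + 2.85096e-07 = 1.05398e-05
So the posterior for Coin type Brass is 2.85096e-07 / 1.05398e-05 ≈ 0.027.

0.027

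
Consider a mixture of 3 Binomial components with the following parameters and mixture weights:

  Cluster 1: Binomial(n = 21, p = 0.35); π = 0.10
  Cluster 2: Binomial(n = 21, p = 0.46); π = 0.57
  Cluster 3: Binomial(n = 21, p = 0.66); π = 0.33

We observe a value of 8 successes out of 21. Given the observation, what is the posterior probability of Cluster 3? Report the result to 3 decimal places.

0.020

Posterior ∝ prior × likelihood, so P(k | x) ∝ π_k f_k(x); normalise over all components.
Component likelihoods at x = 8 successes out of 21:
  p_1 = 0.169419
  p_2 = 0.135433
  p_3 = 0.00594457
Prior × likelihood for each component:
  π_1·p_1 = 0.10 × 0.169419 = 0.0169419
  π_2·p_2 = 0.57 × 0.135433 = 0.0771968
  π_3·p_3 = 0.33 × 0.00594457 = 0.00196171
Marginal: 0.0169419 + 0.0771968 + 0.00196171 = 0.0961004
P(Cluster 3 | data) ≈ 0.020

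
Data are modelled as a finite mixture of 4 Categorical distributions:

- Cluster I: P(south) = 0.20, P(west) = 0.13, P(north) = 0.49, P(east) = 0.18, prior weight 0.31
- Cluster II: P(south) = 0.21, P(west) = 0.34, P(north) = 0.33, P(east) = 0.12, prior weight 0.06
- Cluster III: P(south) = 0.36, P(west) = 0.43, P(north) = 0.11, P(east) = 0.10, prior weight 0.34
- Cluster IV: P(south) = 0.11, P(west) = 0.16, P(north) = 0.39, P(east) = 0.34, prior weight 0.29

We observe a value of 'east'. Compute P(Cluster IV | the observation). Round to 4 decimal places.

0.5041

By Bayes' theorem, P(k | x) = w_k f_k(x) / Σ_j w_j f_j(x).
Component likelihoods at x = 'east':
  p_I = P(east | comp) = 0.18
  p_II = P(east | comp) = 0.12
  p_III = P(east | comp) = 0.10
  p_IV = P(east | comp) = 0.34
Multiply by the mixture weights:
  w_I·p_I = 0.31 × 0.18 = 0.0558
  w_II·p_II = 0.06 × 0.12 = 0.0072
  w_III·p_III = 0.34 × 0.1 = 0.034
  w_IV·p_IV = 0.29 × 0.34 = 0.0986
Sum: 0.0558 + 0.0072 + 0.034 + 0.0986 = 0.1956
So the posterior for Cluster IV is 0.0986 / 0.1956 ≈ 0.5041.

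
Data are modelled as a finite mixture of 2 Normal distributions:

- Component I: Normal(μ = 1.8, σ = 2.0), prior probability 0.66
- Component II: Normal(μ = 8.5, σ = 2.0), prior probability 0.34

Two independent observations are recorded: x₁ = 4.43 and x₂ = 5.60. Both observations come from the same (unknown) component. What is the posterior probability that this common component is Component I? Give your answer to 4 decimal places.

0.7532

Apply Bayes' rule: the posterior for each component is proportional to its prior times its likelihood at x.
Since both observations come from the same component, the likelihood for component k is f_k(x₁)·f_k(x₂).
  f_I = [(1/(2.0·√(2π)))·exp(−(4.43−1.8)²/(2·2.0²)) = 0.199471·exp(-0.86461) = 0.0840202] × [0.0328079] = 0.00275653
  f_II = [(1/(2.0·√(2π)))·exp(−(4.43−8.5)²/(2·2.0²)) = 0.199471·exp(-2.07061) = 0.025155] × [0.0697153] = 0.00175369
Prior × likelihood for each component:
  π_I·f_I = 0.66 × 0.00275653 = 0.00181931
  π_II·f_II = 0.34 × 0.00175369 = 0.000596254
Sum: 0.00181931 + 0.000596254 = 0.00241556
P(Component I | x) = 0.00181931 / 0.00241556 ≈ 0.7532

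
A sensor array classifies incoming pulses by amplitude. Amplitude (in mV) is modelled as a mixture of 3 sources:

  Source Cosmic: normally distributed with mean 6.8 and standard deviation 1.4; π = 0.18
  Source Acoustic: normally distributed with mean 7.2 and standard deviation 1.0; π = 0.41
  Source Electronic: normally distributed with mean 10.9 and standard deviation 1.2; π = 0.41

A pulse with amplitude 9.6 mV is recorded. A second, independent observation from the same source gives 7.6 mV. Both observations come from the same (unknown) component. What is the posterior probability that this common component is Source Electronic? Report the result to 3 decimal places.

0.102

The responsibility of component k is π_k f_k(x) divided by Σ_j π_j f_j(x).
Since both observations come from the same component, the likelihood for component k is f_k(x₁)·f_k(x₂).
  L_Cosmic = [(1/(1.4·√(2π)))·exp(−(9.6−6.8)²/(2·1.4²)) = 0.284959·exp(-2.00000) = 0.038565] × [0.242034] = 0.00933404
  L_Acoustic = [(1/(1.0·√(2π)))·exp(−(9.6−7.2)²/(2·1.0²)) = 0.398942·exp(-2.88000) = 0.0223945] × [0.36827] = 0.00824724
  L_Electronic = [(1/(1.2·√(2π)))·exp(−(9.6−10.9)²/(2·1.2²)) = 0.332452·exp(-0.58681) = 0.184877] × [0.00757797] = 0.00140099
Prior × likelihood for each component:
  π_Cosmic·L_Cosmic = 0.18 × 0.00933404 = 0.00168013
  π_Acoustic·L_Acoustic = 0.41 × 0.00824724 = 0.00338137
  π_Electronic·L_Electronic = 0.41 × 0.00140099 = 0.000574406
Denominator: 0.00168013 + 0.00338137 + 0.000574406 = 0.0056359
P(Source Electronic | x) = 0.000574406 / 0.0056359 ≈ 0.102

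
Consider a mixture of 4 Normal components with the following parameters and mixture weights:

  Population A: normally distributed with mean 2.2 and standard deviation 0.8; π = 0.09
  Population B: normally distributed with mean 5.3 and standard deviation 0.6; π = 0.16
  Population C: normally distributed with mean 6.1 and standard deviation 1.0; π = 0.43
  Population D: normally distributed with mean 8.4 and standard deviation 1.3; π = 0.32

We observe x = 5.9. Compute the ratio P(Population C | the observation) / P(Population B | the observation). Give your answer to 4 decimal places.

Posterior odds = (π_i f_i(x)) / (π_j f_j(x)); the normalising sum cancels.
Normal densities:
  p_A = (1/(0.8·√(2π)))·exp(−(5.9−2.2)²/(2·0.8²)) = 0.498678·exp(-10.69531) = 1.12955e-05
  p_B = (1/(0.6·√(2π)))·exp(−(5.9−5.3)²/(2·0.6²)) = 0.664904·exp(-0.50000) = 0.403285
  p_C = (1/(1.0·√(2π)))·exp(−(5.9−6.1)²/(2·1.0²)) = 0.398942·exp(-0.02000) = 0.391043
  p_D = (1/(1.3·√(2π)))·exp(−(5.9−8.4)²/(2·1.3²)) = 0.306879·exp(-1.84911) = 0.0482956
Odds = (0.43/0.16) × (0.391043/0.403285) = 2.6875 × 0.969645 ≈ 2.6059

2.6059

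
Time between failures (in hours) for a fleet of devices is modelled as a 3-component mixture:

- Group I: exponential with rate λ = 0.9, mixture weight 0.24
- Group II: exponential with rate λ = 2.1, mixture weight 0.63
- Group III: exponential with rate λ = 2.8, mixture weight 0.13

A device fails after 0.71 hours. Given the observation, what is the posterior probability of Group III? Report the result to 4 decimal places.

By Bayes' theorem, P(k | x) = π_k f_k(x) / Σ_j π_j f_j(x).
Exponential densities:
  p_I = 0.9·e^(−0.9·0.71) = 0.9·e^(−0.6390) = 0.475038
  p_II = 2.1·e^(−2.1·0.71) = 2.1·e^(−1.4910) = 0.47281
  p_III = 2.8·e^(−2.8·0.71) = 2.8·e^(−1.9880) = 0.383513
Unnormalised posteriors:
  π_I·p_I = 0.24 × 0.475038 = 0.114009
  π_II·p_II = 0.63 × 0.47281 = 0.29787
  π_III·p_III = 0.13 × 0.383513 = 0.0498567
Evidence: 0.114009 + 0.29787 + 0.0498567 = 0.461736
P(Group III | 0.71 hours) ≈ 0.1080

0.1080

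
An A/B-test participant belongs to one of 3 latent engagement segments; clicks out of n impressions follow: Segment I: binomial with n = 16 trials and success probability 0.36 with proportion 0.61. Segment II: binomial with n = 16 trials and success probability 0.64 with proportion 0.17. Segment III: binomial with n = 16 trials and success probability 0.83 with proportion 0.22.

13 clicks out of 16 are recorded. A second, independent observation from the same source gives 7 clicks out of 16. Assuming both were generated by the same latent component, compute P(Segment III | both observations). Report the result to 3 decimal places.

Posterior ∝ prior × likelihood, so P(k | x) ∝ π_k f_k(x); normalise over all components.
Since both observations come from the same component, the likelihood for component k is f_k(x₁)·f_k(x₂).
  L_I = [C(16,13)·0.36^13·0.64^3 = 560·1.70582e-06·0.262144 = 0.000250415] × [0.161497] = 4.04412e-05
  L_II = [C(16,13)·0.64^13·0.36^3 = 560·0.00302231·0.046656 = 0.0789651] × [0.0510985] = 0.004035
  L_III = [C(16,13)·0.83^13·0.17^3 = 560·0.0887187·0.004913 = 0.24409] × [0.00036814] = 8.98593e-05
Unnormalised posteriors:
  π_I·L_I = 0.61 × 4.04412e-05 = 2.46691e-05
  π_II·L_II = 0.17 × 0.004035 = 0.00068595
  π_III·L_III = 0.22 × 8.98593e-05 = 1.9769e-05
Sum: 2.46691e-05 + 0.00068595 + 1.9769e-05 = 0.000730388
P(Segment III | x₁,x₂) = 1.9769e-05 / 0.000730388 ≈ 0.027

0.027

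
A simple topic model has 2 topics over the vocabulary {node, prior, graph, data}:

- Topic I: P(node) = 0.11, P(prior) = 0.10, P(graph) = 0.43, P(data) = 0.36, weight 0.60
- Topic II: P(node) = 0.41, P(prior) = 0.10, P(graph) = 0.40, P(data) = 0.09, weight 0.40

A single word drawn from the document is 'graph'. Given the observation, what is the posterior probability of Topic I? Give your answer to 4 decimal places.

0.6172

By Bayes' theorem, P(k | x) = P(Z=k) f_k(x) / Σ_j P(Z=j) f_j(x).
Component likelihoods at x = 'graph':
  L_I = P(graph | comp) = 0.43
  L_II = P(graph | comp) = 0.40
Weight by the priors:
  P(Z=I)·L_I = 0.60 × 0.43 = 0.258
  P(Z=II)·L_II = 0.40 × 0.4 = 0.16
Evidence: 0.258 + 0.16 = 0.418
P(Topic I | the observation) = 0.258 / 0.418 ≈ 0.6172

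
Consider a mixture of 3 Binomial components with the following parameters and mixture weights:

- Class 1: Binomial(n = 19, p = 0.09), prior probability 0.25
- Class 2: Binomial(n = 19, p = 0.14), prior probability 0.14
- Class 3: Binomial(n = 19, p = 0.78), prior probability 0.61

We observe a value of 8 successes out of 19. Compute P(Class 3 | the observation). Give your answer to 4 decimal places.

P(component k | x) = π_k·f_k(x) / marginal(x), where marginal(x) = Σ_j π_j·f_j(x).
Component likelihoods at x = 8 successes out of 19:
  f_1 = C(19,8)·0.09^8·0.91^11 = 75582·4.30467e-09·0.354369 = 0.000115296
  f_2 = C(19,8)·0.14^8·0.86^11 = 75582·1.47579e-07·0.190319 = 0.00212288
  f_3 = C(19,8)·0.78^8·0.22^11 = 75582·0.137011·5.84318e-08 = 0.000605097
Unnormalised posteriors:
  π_1·f_1 = 0.25 × 0.000115296 = 2.8824e-05
  π_2·f_2 = 0.14 × 0.00212288 = 0.000297203
  π_3·f_3 = 0.61 × 0.000605097 = 0.000369109
Denominator: 2.8824e-05 + 0.000297203 + 0.000369109 = 0.000695136
P(Class 3 | x) = 0.000369109 / 0.000695136 ≈ 0.5310

0.5310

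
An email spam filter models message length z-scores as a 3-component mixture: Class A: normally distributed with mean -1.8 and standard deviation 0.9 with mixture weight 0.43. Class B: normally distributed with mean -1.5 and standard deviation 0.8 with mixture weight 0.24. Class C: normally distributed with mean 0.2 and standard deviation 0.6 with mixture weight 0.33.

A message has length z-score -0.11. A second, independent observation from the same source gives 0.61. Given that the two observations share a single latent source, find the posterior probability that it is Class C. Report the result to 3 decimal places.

Posterior ∝ prior × likelihood, so P(k | x) ∝ π_k f_k(x); normalise over all components.
Since both observations come from the same component, the likelihood for component k is f_k(x₁)·f_k(x₂).
  p_A = [0.0760319] × [0.0122918] = 0.000934567
  p_B = [0.110223] × [0.0153906] = 0.0016964
  p_C = [0.581825] × [0.526457] = 0.306306
Multiply by the mixture weights:
  π_A·p_A = 0.43 × 0.000934567 = 0.000401864
  π_B·p_B = 0.24 × 0.0016964 = 0.000407136
  π_C·p_C = 0.33 × 0.306306 = 0.101081
Normaliser: 0.000401864 + 0.000407136 + 0.101081 = 0.10189
Responsibility of Class C: 0.101081 / 0.10189 ≈ 0.992

0.992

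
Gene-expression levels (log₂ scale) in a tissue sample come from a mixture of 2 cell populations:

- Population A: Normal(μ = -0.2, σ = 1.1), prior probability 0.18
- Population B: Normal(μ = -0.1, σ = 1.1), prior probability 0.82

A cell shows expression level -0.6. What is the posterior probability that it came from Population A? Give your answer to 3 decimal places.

By Bayes' theorem, P(k | x) = w_k f_k(x) / Σ_j w_j f_j(x).
Evaluate each component's likelihood at the observed value:
  p_A = (1/(1.1·√(2π)))·exp(−(-0.6−-0.2)²/(2·1.1²)) = 0.362675·exp(-0.06612) = 0.339472
  p_B = (1/(1.1·√(2π)))·exp(−(-0.6−-0.1)²/(2·1.1²)) = 0.362675·exp(-0.10331) = 0.327079
Unnormalised posteriors:
  w_A·p_A = 0.18 × 0.339472 = 0.0611049
  w_B·p_B = 0.82 × 0.327079 = 0.268205
Normaliser: 0.0611049 + 0.268205 = 0.329309
P(Population A | data) = 0.0611049 / 0.329309 ≈ 0.186

0.186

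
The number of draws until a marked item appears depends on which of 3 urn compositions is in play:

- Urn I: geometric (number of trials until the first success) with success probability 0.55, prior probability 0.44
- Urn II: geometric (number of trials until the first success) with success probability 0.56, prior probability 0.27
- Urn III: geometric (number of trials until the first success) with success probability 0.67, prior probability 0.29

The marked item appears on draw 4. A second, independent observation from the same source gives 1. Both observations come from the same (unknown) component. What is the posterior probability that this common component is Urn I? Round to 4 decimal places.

The responsibility of component k is w_k f_k(x) divided by Σ_j w_j f_j(x).
Since both observations come from the same component, the likelihood for component k is f_k(x₁)·f_k(x₂).
  p_I = [0.0501187] × [0.55] = 0.0275653
  p_II = [0.047703] × [0.56] = 0.0267137
  p_III = [0.0240778] × [0.67] = 0.0161321
Unnormalised posteriors:
  w_I·p_I = 0.44 × 0.0275653 = 0.0121287
  w_II·p_II = 0.27 × 0.0267137 = 0.0072127
  w_III·p_III = 0.29 × 0.0161321 = 0.00467831
Normaliser: 0.0121287 + 0.0072127 + 0.00467831 = 0.0240198
So the posterior for Urn I is 0.0121287 / 0.0240198 ≈ 0.5049.

0.5049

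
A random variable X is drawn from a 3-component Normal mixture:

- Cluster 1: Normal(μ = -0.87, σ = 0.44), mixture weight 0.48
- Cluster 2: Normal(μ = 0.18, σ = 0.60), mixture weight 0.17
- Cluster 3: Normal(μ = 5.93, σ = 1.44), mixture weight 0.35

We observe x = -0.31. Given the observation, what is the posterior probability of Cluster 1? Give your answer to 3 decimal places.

0.705

By Bayes' theorem, P(k | x) = π_k f_k(x) / Σ_j π_j f_j(x).
Evaluate each component's likelihood at the observed value:
  p_1 = 0.40338
  p_2 = 0.476358
  p_3 = 2.31742e-05
Prior × likelihood for each component:
  π_1·p_1 = 0.48 × 0.40338 = 0.193623
  π_2·p_2 = 0.17 × 0.476358 = 0.0809809
  π_3·p_3 = 0.35 × 2.31742e-05 = 8.11097e-06
Evidence: 0.193623 + 0.0809809 + 8.11097e-06 = 0.274612
Responsibility of Cluster 1: 0.193623 / 0.274612 ≈ 0.705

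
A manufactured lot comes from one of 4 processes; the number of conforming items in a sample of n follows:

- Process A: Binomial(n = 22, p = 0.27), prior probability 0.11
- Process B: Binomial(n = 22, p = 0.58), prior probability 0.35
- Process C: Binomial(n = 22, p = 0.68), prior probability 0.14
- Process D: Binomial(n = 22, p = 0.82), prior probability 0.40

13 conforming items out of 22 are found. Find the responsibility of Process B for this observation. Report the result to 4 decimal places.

The responsibility of component k is w_k f_k(x) divided by Σ_j w_j f_j(x).
Evaluate each component's likelihood at the observed value:
  p_A = C(22,13)·0.27^13·0.73^9 = 497420·4.05256e-08·0.0588716 = 0.00118675
  p_B = C(22,13)·0.58^13·0.42^9 = 497420·0.000840551·0.000406671 = 0.170032
  p_C = C(22,13)·0.68^13·0.32^9 = 497420·0.00664685·3.51844e-05 = 0.116329
  p_D = C(22,13)·0.82^13·0.18^9 = 497420·0.0757844·1.98359e-07 = 0.00747749
Weight by the priors:
  w_A·p_A = 0.11 × 0.00118675 = 0.000130542
  w_B·p_B = 0.35 × 0.170032 = 0.0595112
  w_C·p_C = 0.14 × 0.116329 = 0.0162861
  w_D·p_D = 0.40 × 0.00747749 = 0.002991
Sum: 0.000130542 + 0.0595112 + 0.0162861 + 0.002991 = 0.0789188
So the posterior for Process B is 0.0595112 / 0.0789188 ≈ 0.7541.

0.7541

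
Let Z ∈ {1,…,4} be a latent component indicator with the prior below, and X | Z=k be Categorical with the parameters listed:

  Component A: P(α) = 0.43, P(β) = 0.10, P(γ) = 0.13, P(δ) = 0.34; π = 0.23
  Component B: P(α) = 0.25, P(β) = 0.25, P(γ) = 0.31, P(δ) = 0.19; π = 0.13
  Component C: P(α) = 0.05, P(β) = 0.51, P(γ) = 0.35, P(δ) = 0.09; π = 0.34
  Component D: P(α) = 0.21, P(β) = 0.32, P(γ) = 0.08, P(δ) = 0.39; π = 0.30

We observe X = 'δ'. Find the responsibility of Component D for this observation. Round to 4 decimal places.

0.4671

P(component k | x) = π_k·f_k(x) / marginal(x), where marginal(x) = Σ_j π_j·f_j(x).
Evaluate each component's likelihood at the observed value:
  f_A = P(δ | comp) = 0.34
  f_B = P(δ | comp) = 0.19
  f_C = P(δ | comp) = 0.09
  f_D = P(δ | comp) = 0.39
Prior × likelihood for each component:
  π_A·f_A = 0.23 × 0.34 = 0.0782
  π_B·f_B = 0.13 × 0.19 = 0.0247
  π_C·f_C = 0.34 × 0.09 = 0.0306
  π_D·f_D = 0.30 × 0.39 = 0.117
Normaliser: 0.0782 + 0.0247 + 0.0306 + 0.117 = 0.2505
P(Component D | x) = 0.117 / 0.2505 ≈ 0.4671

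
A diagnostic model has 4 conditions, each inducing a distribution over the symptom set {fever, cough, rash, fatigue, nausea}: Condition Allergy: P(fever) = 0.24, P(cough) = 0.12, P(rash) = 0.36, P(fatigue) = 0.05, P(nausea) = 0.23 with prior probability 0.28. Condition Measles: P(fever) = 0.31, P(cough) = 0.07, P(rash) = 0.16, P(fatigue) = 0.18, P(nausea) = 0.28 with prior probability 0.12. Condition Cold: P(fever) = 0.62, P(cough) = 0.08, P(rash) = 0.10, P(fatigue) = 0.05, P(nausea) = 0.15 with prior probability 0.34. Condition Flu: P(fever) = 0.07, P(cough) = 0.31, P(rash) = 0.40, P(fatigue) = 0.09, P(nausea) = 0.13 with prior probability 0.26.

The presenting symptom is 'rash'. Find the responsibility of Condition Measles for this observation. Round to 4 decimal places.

Posterior ∝ prior × likelihood, so P(k | x) ∝ π_k f_k(x); normalise over all components.
Categorical probabilities:
  L_Allergy = P(rash | comp) = 0.36
  L_Measles = P(rash | comp) = 0.16
  L_Cold = P(rash | comp) = 0.10
  L_Flu = P(rash | comp) = 0.40
Unnormalised posteriors:
  π_Allergy·L_Allergy = 0.28 × 0.36 = 0.1008
  π_Measles·L_Measles = 0.12 × 0.16 = 0.0192
  π_Cold·L_Cold = 0.34 × 0.1 = 0.034
  π_Flu·L_Flu = 0.26 × 0.4 = 0.104
Evidence: 0.1008 + 0.0192 + 0.034 + 0.104 = 0.258
P(Condition Measles | x) = 0.0192 / 0.258 ≈ 0.0744

0.0744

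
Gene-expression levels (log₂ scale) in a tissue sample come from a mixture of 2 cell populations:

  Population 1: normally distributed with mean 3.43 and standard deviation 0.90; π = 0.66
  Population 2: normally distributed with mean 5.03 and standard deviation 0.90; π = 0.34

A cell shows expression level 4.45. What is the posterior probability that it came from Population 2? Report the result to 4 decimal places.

The responsibility of component k is w_k f_k(x) divided by Σ_j w_j f_j(x).
Normal densities:
  L_1 = 0.233214
  L_2 = 0.360151
Multiply by the mixture weights:
  w_1·L_1 = 0.66 × 0.233214 = 0.153921
  w_2·L_2 = 0.34 × 0.360151 = 0.122451
Normaliser: 0.153921 + 0.122451 = 0.276372
So the posterior for Population 2 is 0.122451 / 0.276372 ≈ 0.4431.

0.4431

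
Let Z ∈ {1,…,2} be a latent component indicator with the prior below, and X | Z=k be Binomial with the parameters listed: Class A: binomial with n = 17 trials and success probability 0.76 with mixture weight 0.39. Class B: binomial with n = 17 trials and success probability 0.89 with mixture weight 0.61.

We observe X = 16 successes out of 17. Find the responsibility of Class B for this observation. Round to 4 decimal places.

0.8997

By Bayes' theorem, P(k | x) = π_k f_k(x) / Σ_j π_j f_j(x).
Binomial probabilities:
  L_A = C(17,16)·0.76^16·0.24^1 = 17·0.0123885·0.24 = 0.0505449
  L_B = C(17,16)·0.89^16·0.11^1 = 17·0.154967·0.11 = 0.289789
Weight by the priors:
  π_A·L_A = 0.39 × 0.0505449 = 0.0197125
  π_B·L_B = 0.61 × 0.289789 = 0.176771
Sum: 0.0197125 + 0.176771 = 0.196484
So the posterior for Class B is 0.176771 / 0.196484 ≈ 0.8997.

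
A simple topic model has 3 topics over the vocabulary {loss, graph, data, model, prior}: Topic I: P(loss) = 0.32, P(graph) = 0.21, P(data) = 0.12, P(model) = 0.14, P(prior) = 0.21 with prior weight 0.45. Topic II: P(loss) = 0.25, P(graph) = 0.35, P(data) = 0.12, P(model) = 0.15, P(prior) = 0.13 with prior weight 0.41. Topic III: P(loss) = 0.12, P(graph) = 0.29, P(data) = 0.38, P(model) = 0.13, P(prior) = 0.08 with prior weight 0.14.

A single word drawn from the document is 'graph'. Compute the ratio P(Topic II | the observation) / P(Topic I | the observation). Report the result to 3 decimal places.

Posterior odds = (w_i f_i(x)) / (w_j f_j(x)); the normalising sum cancels.
Component likelihoods at x = 'graph':
  p_I = P(graph | comp) = 0.21
  p_II = P(graph | comp) = 0.35
  p_III = P(graph | comp) = 0.29
Odds = (0.41/0.45) × (0.35/0.21) = 0.911111 × 1.66667 ≈ 1.519

1.519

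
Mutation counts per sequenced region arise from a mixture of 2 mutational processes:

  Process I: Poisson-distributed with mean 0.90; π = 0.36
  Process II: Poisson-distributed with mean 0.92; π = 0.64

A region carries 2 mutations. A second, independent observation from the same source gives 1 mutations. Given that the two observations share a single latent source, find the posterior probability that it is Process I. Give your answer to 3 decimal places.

0.354

By Bayes' theorem, P(k | x) = P(Z=k) f_k(x) / Σ_j P(Z=j) f_j(x).
Since both observations come from the same component, the likelihood for component k is f_k(x₁)·f_k(x₂).
  f_I = [0.164661] × [0.365913] = 0.0602514
  f_II = [0.168653] × [0.366638] = 0.0618346
Unnormalised posteriors:
  P(Z=I)·f_I = 0.36 × 0.0602514 = 0.0216905
  P(Z=II)·f_II = 0.64 × 0.0618346 = 0.0395742
Sum: 0.0216905 + 0.0395742 = 0.0612647
Responsibility of Process I: 0.0216905 / 0.0612647 ≈ 0.354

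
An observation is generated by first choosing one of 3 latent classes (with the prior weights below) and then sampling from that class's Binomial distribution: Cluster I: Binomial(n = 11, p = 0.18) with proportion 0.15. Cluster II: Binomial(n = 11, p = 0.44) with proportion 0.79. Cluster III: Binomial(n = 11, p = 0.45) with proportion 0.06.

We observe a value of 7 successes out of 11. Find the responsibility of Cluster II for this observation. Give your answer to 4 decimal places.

0.9222

Apply Bayes' rule: the posterior for each component is proportional to its prior times its likelihood at x.
Evaluate each component's likelihood at the observed value:
  L_I = 0.000913433
  L_II = 0.103618
  L_III = 0.112837
Weight by the priors:
  w_I·L_I = 0.15 × 0.000913433 = 0.000137015
  w_II·L_II = 0.79 × 0.103618 = 0.0818581
  w_III·L_III = 0.06 × 0.112837 = 0.00677023
Marginal: 0.000137015 + 0.0818581 + 0.00677023 = 0.0887654
P(Cluster II | the observation) ≈ 0.9222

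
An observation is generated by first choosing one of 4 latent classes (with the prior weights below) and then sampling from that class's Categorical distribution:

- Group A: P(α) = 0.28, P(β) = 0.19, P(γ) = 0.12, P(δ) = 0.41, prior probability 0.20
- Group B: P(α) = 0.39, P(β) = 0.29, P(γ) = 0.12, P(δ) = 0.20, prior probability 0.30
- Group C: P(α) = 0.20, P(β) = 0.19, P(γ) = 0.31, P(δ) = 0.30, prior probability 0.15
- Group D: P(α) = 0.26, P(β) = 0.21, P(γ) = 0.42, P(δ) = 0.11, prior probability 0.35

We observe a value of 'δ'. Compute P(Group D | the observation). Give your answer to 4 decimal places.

0.1707

Posterior ∝ prior × likelihood, so P(k | x) ∝ π_k f_k(x); normalise over all components.
Component likelihoods at x = 'δ':
  f_A = 0.41
  f_B = 0.2
  f_C = 0.3
  f_D = 0.11
Weight by the priors:
  π_A·f_A = 0.20 × 0.41 = 0.082
  π_B·f_B = 0.30 × 0.2 = 0.06
  π_C·f_C = 0.15 × 0.3 = 0.045
  π_D·f_D = 0.35 × 0.11 = 0.0385
Evidence: 0.082 + 0.06 + 0.045 + 0.0385 = 0.2255
P(Group D | the observation) = 0.0385 / 0.2255 ≈ 0.1707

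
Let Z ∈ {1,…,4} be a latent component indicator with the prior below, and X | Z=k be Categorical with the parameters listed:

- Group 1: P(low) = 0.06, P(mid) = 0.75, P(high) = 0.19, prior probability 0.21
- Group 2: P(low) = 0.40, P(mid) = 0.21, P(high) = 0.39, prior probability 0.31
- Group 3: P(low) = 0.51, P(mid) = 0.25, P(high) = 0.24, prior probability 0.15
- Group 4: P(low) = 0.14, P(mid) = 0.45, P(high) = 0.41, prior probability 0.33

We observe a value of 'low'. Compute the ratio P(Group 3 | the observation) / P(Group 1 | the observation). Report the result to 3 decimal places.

6.071

Posterior odds = (P(Z=i) f_i(x)) / (P(Z=j) f_j(x)); the normalising sum cancels.
Evaluate each component's likelihood at the observed value:
  f_1 = 0.06
  f_2 = 0.4
  f_3 = 0.51
  f_4 = 0.14
Posterior odds = (P(Z=3)·f_3) / (P(Z=1)·f_1) = (0.15·0.51) / (0.21·0.06) = 0.0765 / 0.0126 ≈ 6.071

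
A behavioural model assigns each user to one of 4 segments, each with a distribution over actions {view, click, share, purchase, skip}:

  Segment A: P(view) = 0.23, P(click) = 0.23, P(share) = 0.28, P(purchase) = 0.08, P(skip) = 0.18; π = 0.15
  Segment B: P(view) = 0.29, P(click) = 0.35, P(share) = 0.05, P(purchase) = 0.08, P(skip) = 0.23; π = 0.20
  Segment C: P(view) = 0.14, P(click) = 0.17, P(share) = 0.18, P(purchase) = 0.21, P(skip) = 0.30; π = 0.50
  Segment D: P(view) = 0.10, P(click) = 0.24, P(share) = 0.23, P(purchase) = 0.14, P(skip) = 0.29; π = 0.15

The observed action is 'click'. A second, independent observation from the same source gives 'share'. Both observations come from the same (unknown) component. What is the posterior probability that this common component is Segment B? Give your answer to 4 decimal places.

0.0953

By Bayes' theorem, P(k | x) = P(Z=k) f_k(x) / Σ_j P(Z=j) f_j(x).
Since both observations come from the same component, the likelihood for component k is f_k(x₁)·f_k(x₂).
  L_A = [0.23] × [0.28] = 0.0644
  L_B = [0.35] × [0.05] = 0.0175
  L_C = [0.17] × [0.18] = 0.0306
  L_D = [0.24] × [0.23] = 0.0552
Prior × likelihood for each component:
  P(Z=A)·L_A = 0.15 × 0.0644 = 0.00966
  P(Z=B)·L_B = 0.20 × 0.0175 = 0.0035
  P(Z=C)·L_C = 0.50 × 0.0306 = 0.0153
  P(Z=D)·L_D = 0.15 × 0.0552 = 0.00828
Normaliser: 0.00966 + 0.0035 + 0.0153 + 0.00828 = 0.03674
So the posterior for Segment B is 0.0035 / 0.03674 ≈ 0.0953.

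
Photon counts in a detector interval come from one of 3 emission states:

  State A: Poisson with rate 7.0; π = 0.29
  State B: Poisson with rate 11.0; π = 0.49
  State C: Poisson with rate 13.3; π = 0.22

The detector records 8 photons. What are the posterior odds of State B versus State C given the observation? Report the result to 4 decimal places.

Posterior odds = (π_i f_i(x)) / (π_j f_j(x)); the normalising sum cancels.
Poisson probabilities:
  f_A = 0.130377
  f_B = 0.0887936
  f_C = 0.0406608
Posterior odds = (π_B·f_B) / (π_C·f_C) = (0.49·0.0887936) / (0.22·0.0406608) = 0.0435089 / 0.00894538 ≈ 4.8638

4.8638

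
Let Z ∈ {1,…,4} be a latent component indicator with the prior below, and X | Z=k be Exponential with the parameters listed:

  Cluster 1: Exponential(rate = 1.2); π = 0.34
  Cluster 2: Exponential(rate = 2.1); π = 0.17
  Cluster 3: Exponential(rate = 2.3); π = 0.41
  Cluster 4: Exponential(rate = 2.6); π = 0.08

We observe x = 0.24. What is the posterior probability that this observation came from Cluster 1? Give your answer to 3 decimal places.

0.260

Posterior ∝ prior × likelihood, so P(k | x) ∝ π_k f_k(x); normalise over all components.
Exponential densities:
  f_1 = 0.899714
  f_2 = 1.26863
  f_3 = 1.32433
  f_4 = 1.39307
Prior × likelihood for each component:
  π_1·f_1 = 0.34 × 0.899714 = 0.305903
  π_2·f_2 = 0.17 × 1.26863 = 0.215667
  π_3·f_3 = 0.41 × 1.32433 = 0.542977
  π_4·f_4 = 0.08 × 1.39307 = 0.111446
Denominator: 0.305903 + 0.215667 + 0.542977 + 0.111446 = 1.17599
So the posterior for Cluster 1 is 0.305903 / 1.17599 ≈ 0.260.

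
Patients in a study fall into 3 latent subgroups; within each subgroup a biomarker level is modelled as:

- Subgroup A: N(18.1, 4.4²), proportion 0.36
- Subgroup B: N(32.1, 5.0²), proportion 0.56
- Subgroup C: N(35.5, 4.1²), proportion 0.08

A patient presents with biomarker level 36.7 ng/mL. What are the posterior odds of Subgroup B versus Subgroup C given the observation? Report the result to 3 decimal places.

3.924

The posterior odds equal the prior odds times the likelihood ratio: (P(Z=i)/P(Z=j))·(f_i(x)/f_j(x)).
Normal densities:
  L_A = 1.19419e-05
  L_B = 0.0522573
  L_C = 0.0932233
Posterior odds = (P(Z=B)·L_B) / (P(Z=C)·L_C) = (0.56·0.0522573) / (0.08·0.0932233) = 0.0292641 / 0.00745787 ≈ 3.924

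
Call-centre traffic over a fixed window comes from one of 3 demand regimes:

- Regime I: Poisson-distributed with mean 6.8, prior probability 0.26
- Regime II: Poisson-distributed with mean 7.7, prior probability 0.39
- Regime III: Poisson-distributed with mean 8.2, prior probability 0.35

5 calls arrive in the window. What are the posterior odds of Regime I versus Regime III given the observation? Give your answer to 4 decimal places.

Only the two components matter; the odds are (w_i f_i(x)) / (w_j f_j(x)).
Evaluate each component's likelihood at the observed value:
  p_I = e^(−6.8)·6.8^5/5! = 0.134946
  p_II = e^(−7.7)·7.7^5/5! = 0.102142
  p_III = e^(−8.2)·8.2^5/5! = 0.0848542
Posterior odds = (w_I·p_I) / (w_III·p_III) = (0.26·0.134946) / (0.35·0.0848542) = 0.035086 / 0.029699 ≈ 1.1814

1.1814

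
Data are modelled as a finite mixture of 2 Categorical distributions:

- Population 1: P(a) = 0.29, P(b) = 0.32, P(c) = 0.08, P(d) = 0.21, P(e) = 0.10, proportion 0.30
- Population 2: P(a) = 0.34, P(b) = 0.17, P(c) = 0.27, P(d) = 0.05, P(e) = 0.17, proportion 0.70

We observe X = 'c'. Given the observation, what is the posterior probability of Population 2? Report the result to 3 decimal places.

By Bayes' theorem, P(k | x) = P(Z=k) f_k(x) / Σ_j P(Z=j) f_j(x).
Evaluate each component's likelihood at the observed value:
  p_1 = 0.08
  p_2 = 0.27
Multiply by the mixture weights:
  P(Z=1)·p_1 = 0.30 × 0.08 = 0.024
  P(Z=2)·p_2 = 0.70 × 0.27 = 0.189
Sum: 0.024 + 0.189 = 0.213
P(Population 2 | the observation) = 0.189 / 0.213 ≈ 0.887

0.887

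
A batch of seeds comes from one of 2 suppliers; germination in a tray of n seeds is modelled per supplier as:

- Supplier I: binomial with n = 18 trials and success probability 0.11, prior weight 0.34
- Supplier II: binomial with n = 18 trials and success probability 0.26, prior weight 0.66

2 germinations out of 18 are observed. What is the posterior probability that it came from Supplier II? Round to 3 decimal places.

By Bayes' theorem, P(k | x) = P(Z=k) f_k(x) / Σ_j P(Z=j) f_j(x).
Component likelihoods at x = 2 germinations out of 18:
  L_I = C(18,2)·0.11^2·0.89^16 = 153·0.0121·0.154967 = 0.286891
  L_II = C(18,2)·0.26^2·0.74^16 = 153·0.0676·0.00808551 = 0.0836268
Prior × likelihood for each component:
  P(Z=I)·L_I = 0.34 × 0.286891 = 0.0975429
  P(Z=II)·L_II = 0.66 × 0.0836268 = 0.0551937
Normaliser: 0.0975429 + 0.0551937 = 0.152737
P(Supplier II | the observation) ≈ 0.361

0.361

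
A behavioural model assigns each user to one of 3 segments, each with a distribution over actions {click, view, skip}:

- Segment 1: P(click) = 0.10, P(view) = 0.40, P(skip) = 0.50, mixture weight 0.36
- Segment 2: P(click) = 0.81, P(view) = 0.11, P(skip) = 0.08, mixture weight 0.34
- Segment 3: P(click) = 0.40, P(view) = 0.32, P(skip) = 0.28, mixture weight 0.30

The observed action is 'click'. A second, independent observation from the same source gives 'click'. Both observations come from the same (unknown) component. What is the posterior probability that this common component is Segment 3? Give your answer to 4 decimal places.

P(component k | x) = π_k·f_k(x) / marginal(x), where marginal(x) = Σ_j π_j·f_j(x).
Since both observations come from the same component, the likelihood for component k is f_k(x₁)·f_k(x₂).
  f_1 = [P(click | comp) = 0.10] × [0.1] = 0.01
  f_2 = [P(click | comp) = 0.81] × [0.81] = 0.6561
  f_3 = [P(click | comp) = 0.40] × [0.4] = 0.16
Unnormalised posteriors:
  π_1·f_1 = 0.36 × 0.01 = 0.0036
  π_2·f_2 = 0.34 × 0.6561 = 0.223074
  π_3·f_3 = 0.30 × 0.16 = 0.048
Evidence: 0.0036 + 0.223074 + 0.048 = 0.274674
Responsibility of Segment 3: 0.048 / 0.274674 ≈ 0.1748

0.1748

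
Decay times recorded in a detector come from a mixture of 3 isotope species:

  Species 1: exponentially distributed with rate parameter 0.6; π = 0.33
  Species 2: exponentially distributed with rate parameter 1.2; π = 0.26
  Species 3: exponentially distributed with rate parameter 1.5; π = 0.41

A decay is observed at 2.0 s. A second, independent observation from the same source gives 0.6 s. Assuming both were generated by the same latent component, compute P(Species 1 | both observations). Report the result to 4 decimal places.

0.4149

The responsibility of component k is π_k f_k(x) divided by Σ_j π_j f_j(x).
Since both observations come from the same component, the likelihood for component k is f_k(x₁)·f_k(x₂).
  p_1 = [0.6·e^(−0.6·2.0) = 0.6·e^(−1.2000) = 0.180717] × [0.418606] = 0.075649
  p_2 = [1.2·e^(−1.2·2.0) = 1.2·e^(−2.4000) = 0.108862] × [0.584103] = 0.0635863
  p_3 = [1.5·e^(−1.5·2.0) = 1.5·e^(−3.0000) = 0.0746806] × [0.609854] = 0.0455443
Prior × likelihood for each component:
  π_1·p_1 = 0.33 × 0.075649 = 0.0249642
  π_2·p_2 = 0.26 × 0.0635863 = 0.0165324
  π_3·p_3 = 0.41 × 0.0455443 = 0.0186732
Denominator: 0.0249642 + 0.0165324 + 0.0186732 = 0.0601698
So the posterior for Species 1 is 0.0249642 / 0.0601698 ≈ 0.4149.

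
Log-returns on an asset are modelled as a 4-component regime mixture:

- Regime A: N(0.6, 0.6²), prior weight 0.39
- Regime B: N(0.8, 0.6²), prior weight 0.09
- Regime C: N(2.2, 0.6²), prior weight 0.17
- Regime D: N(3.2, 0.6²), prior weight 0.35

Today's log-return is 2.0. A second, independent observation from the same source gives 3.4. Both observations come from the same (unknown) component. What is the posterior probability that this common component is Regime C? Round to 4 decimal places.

0.3269

Apply Bayes' rule: the posterior for each component is proportional to its prior times its likelihood at x.
Since both observations come from the same component, the likelihood for component k is f_k(x₁)·f_k(x₂).
  L_A = [(1/(0.6·√(2π)))·exp(−(2.0−0.6)²/(2·0.6²)) = 0.664904·exp(-2.72222) = 0.0437031] × [1.24101e-05] = 5.42359e-07
  L_B = [(1/(0.6·√(2π)))·exp(−(2.0−0.8)²/(2·0.6²)) = 0.664904·exp(-2.00000) = 0.0899849] × [5.56181e-05] = 5.00479e-06
  L_C = [(1/(0.6·√(2π)))·exp(−(2.0−2.2)²/(2·0.6²)) = 0.664904·exp(-0.05556) = 0.628972] × [0.0899849] = 0.056598
  L_D = [(1/(0.6·√(2π)))·exp(−(2.0−3.2)²/(2·0.6²)) = 0.664904·exp(-2.00000) = 0.0899849] × [0.628972] = 0.056598
Unnormalised posteriors:
  w_A·L_A = 0.39 × 5.42359e-07 = 2.1152e-07
  w_B·L_B = 0.09 × 5.00479e-06 = 4.50431e-07
  w_C·L_C = 0.17 × 0.056598 = 0.00962166
  w_D·L_D = 0.35 × 0.056598 = 0.0198093
Sum: 2.1152e-07 + 4.50431e-07 + 0.00962166 + 0.0198093 = 0.0294316
Responsibility of Regime C: 0.00962166 / 0.0294316 ≈ 0.3269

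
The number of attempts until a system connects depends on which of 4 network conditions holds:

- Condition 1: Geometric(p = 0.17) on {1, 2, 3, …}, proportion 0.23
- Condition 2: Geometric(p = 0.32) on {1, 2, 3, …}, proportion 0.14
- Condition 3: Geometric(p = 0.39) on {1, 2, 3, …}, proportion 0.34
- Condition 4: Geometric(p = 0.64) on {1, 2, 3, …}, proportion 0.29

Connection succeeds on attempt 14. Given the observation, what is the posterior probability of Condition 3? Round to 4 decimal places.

By Bayes' theorem, P(k | x) = π_k f_k(x) / Σ_j π_j f_j(x).
Component likelihoods at x = 14:
  p_1 = 0.0150822
  p_2 = 0.00212699
  p_3 = 0.00063147
  p_4 = 1.09172e-06
Prior × likelihood for each component:
  π_1·p_1 = 0.23 × 0.0150822 = 0.0034689
  π_2·p_2 = 0.14 × 0.00212699 = 0.000297779
  π_3·p_3 = 0.34 × 0.00063147 = 0.0002147
  π_4·p_4 = 0.29 × 1.09172e-06 = 3.166e-07
Normaliser: 0.0034689 + 0.000297779 + 0.0002147 + 3.166e-07 = 0.0039817
Responsibility of Condition 3: 0.0002147 / 0.0039817 ≈ 0.0539

0.0539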